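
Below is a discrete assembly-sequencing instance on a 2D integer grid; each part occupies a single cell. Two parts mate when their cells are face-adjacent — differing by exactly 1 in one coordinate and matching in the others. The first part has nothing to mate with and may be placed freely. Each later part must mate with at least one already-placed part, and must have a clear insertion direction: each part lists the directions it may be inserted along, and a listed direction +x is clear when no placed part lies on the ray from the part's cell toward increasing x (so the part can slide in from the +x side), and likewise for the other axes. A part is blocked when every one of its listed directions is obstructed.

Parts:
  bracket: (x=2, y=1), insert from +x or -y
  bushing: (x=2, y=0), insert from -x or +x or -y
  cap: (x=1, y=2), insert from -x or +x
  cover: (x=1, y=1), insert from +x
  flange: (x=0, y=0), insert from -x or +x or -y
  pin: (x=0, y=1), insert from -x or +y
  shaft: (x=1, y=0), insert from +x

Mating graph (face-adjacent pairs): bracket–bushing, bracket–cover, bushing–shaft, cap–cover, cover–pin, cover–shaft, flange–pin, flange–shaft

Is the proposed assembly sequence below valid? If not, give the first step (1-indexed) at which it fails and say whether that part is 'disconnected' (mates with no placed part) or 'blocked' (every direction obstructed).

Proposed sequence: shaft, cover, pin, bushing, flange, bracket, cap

Valid

1. shaft@(1, 0) [+x clear] — {shaft}
2. cover@(1, 1) [+x clear] — {cover, shaft}
3. pin@(0, 1) [-x clear] — {cover, pin, shaft}
4. bushing@(2, 0) [+x clear] — {bushing, cover, pin, shaft}
5. flange@(0, 0) [-x clear] — {bushing, cover, flange, pin, shaft}
6. bracket@(2, 1) [+x clear] — {bracket, bushing, cover, flange, pin, shaft}
7. cap@(1, 2) [-x clear] — {bracket, bushing, cap, cover, flange, pin, shaft}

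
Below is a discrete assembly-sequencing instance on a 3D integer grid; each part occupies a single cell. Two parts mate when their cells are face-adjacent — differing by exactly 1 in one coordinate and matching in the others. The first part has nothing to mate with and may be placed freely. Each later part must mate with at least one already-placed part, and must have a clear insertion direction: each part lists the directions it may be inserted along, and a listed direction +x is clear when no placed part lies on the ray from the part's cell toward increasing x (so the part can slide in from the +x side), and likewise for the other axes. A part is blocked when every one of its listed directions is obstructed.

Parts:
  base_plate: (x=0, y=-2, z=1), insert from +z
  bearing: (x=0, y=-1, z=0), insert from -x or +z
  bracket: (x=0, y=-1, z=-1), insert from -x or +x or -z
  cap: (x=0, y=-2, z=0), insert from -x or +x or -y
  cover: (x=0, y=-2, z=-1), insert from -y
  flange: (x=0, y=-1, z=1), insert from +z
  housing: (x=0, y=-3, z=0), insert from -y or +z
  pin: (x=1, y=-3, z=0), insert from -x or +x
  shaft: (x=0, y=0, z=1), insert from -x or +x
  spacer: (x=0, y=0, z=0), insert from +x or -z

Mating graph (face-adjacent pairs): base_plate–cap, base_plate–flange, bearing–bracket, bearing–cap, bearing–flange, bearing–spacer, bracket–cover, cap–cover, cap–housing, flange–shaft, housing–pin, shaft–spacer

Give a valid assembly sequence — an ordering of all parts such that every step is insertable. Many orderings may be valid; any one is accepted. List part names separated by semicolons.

1. base_plate@(0, -2, 1) [+z clear] — {base_plate}
2. cap@(0, -2, 0) [-x clear] — {base_plate, cap}
3. cover@(0, -2, -1) [-y clear] — {base_plate, cap, cover}
4. bracket@(0, -1, -1) [-x clear] — {base_plate, bracket, cap, cover}
5. housing@(0, -3, 0) [-y clear] — {base_plate, bracket, cap, cover, housing}
6. bearing@(0, -1, 0) [-x clear] — {base_plate, bearing, bracket, cap, cover, housing}
7. spacer@(0, 0, 0) [+x clear] — {base_plate, bearing, bracket, cap, cover, housing, spacer}
8. shaft@(0, 0, 1) [-x clear] — {base_plate, bearing, bracket, cap, cover, housing, shaft, spacer}
9. pin@(1, -3, 0) [+x clear] — {base_plate, bearing, bracket, cap, cover, housing, pin, shaft, spacer}
10. flange@(0, -1, 1) [+z clear] — {base_plate, bearing, bracket, cap, cover, flange, housing, pin, shaft, spacer}

base_plate; cap; cover; bracket; housing; bearing; spacer; shaft; pin; flange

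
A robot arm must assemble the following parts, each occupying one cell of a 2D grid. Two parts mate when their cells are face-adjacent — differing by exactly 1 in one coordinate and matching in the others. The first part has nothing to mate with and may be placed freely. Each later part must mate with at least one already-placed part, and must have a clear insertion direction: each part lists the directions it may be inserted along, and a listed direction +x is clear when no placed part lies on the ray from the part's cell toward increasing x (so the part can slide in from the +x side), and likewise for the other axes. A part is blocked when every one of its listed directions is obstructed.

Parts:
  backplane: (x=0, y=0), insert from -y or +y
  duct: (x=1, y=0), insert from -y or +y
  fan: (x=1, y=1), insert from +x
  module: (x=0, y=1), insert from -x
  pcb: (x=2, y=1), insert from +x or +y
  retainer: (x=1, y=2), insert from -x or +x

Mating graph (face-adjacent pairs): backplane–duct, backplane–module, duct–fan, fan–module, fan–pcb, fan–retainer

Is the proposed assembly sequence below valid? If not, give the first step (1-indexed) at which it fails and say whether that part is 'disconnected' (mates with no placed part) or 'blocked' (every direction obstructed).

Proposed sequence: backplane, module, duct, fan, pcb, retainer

1. backplane@(0, 0) [-y clear] — {backplane}
2. module@(0, 1) [-x clear] — {backplane, module}
3. duct@(1, 0) [-y clear] — {backplane, duct, module}
4. fan@(1, 1) [+x clear] — {backplane, duct, fan, module}
5. pcb@(2, 1) [+x clear] — {backplane, duct, fan, module, pcb}
6. retainer@(1, 2) [-x clear] — {backplane, duct, fan, module, pcb, retainer}

Valid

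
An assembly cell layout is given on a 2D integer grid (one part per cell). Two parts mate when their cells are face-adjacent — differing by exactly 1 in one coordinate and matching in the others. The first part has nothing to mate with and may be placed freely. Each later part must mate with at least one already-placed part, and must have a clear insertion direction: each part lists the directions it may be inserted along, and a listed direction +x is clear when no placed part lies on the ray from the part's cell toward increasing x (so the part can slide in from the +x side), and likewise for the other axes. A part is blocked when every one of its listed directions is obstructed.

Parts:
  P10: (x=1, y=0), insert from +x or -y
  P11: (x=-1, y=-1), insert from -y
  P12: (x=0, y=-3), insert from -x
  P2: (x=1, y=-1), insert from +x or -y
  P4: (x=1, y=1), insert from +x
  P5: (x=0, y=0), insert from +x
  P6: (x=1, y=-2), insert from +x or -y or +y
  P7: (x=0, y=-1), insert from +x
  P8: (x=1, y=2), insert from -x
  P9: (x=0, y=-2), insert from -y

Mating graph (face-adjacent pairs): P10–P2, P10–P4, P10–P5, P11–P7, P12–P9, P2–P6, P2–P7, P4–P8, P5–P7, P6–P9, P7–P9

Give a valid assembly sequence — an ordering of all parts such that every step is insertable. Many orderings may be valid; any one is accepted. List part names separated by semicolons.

P7; P2; P6; P11; P5; P9; P12; P10; P4; P8

1. P7@(0, -1) [+x clear] — {P7}
2. P2@(1, -1) [+x clear] — {P2, P7}
3. P6@(1, -2) [+x clear] — {P2, P6, P7}
4. P11@(-1, -1) [-y clear] — {P11, P2, P6, P7}
5. P5@(0, 0) [+x clear] — {P11, P2, P5, P6, P7}
6. P9@(0, -2) [-y clear] — {P11, P2, P5, P6, P7, P9}
7. P12@(0, -3) [-x clear] — {P11, P12, P2, P5, P6, P7, P9}
8. P10@(1, 0) [+x clear] — {P10, P11, P12, P2, P5, P6, P7, P9}
9. P4@(1, 1) [+x clear] — {P10, P11, P12, P2, P4, P5, P6, P7, P9}
10. P8@(1, 2) [-x clear] — {P10, P11, P12, P2, P4, P5, P6, P7, P8, P9}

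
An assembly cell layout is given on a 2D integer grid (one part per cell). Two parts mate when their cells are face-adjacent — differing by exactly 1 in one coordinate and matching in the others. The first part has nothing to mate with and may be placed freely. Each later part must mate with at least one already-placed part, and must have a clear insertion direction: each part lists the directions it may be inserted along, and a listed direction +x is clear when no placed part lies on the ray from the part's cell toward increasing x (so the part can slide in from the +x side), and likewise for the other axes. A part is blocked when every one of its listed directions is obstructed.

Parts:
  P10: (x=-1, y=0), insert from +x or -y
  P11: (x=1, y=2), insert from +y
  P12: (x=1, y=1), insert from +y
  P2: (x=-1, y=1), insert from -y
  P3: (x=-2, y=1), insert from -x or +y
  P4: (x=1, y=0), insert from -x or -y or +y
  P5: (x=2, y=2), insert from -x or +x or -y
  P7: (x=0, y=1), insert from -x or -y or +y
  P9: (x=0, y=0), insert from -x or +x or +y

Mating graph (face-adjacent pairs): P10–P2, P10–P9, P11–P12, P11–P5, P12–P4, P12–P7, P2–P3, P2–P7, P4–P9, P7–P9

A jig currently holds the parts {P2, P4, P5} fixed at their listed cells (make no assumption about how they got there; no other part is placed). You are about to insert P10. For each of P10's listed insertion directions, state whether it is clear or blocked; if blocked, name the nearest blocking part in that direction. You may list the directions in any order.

+x: blocked by P4; -y: clear

+x: nearest on ray is P4@(1, 0) ⇒ blocked
-y: ray from P10(-1, 0) has no placed part ⇒ clear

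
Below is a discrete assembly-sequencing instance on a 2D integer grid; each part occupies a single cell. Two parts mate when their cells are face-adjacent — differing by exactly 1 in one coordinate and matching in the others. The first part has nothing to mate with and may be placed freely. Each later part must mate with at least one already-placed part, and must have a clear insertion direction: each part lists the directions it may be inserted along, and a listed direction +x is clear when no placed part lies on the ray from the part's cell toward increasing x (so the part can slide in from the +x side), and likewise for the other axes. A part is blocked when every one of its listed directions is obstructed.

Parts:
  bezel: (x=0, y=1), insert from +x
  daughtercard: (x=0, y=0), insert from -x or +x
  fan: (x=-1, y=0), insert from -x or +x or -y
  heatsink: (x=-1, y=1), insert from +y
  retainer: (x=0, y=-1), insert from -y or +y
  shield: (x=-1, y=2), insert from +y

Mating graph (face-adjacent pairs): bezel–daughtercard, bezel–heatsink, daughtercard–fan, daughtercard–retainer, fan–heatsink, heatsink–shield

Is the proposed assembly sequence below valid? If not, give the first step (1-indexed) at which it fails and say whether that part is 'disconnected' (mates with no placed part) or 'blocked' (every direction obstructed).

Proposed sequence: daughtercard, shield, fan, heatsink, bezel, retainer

Invalid at step 2 (disconnected)

1. daughtercard@(0, 0) [-x clear] — {daughtercard}
2. shield@(-1, 2) — no placed neighbour ⇒ disconnected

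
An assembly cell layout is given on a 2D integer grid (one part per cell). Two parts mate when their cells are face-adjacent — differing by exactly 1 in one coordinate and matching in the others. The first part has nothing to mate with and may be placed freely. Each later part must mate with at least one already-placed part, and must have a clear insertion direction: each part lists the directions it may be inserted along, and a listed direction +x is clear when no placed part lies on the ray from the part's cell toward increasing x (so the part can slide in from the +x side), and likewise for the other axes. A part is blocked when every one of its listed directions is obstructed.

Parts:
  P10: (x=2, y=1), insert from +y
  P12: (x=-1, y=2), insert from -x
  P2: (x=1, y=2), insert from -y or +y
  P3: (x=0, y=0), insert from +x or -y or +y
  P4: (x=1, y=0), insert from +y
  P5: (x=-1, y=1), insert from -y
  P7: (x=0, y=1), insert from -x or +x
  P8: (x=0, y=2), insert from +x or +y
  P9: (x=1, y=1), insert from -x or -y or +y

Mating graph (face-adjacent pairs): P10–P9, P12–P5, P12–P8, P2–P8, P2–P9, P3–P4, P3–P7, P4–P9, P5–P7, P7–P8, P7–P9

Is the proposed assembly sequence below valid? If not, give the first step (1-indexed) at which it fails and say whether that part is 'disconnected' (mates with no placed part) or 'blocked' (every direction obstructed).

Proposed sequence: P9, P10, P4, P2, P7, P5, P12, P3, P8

Invalid at step 3 (blocked)

1. P9@(1, 1) [-x clear] — {P9}
2. P10@(2, 1) [+y clear] — {P10, P9}
3. P4@(1, 0) — +y all obstructed ⇒ blocked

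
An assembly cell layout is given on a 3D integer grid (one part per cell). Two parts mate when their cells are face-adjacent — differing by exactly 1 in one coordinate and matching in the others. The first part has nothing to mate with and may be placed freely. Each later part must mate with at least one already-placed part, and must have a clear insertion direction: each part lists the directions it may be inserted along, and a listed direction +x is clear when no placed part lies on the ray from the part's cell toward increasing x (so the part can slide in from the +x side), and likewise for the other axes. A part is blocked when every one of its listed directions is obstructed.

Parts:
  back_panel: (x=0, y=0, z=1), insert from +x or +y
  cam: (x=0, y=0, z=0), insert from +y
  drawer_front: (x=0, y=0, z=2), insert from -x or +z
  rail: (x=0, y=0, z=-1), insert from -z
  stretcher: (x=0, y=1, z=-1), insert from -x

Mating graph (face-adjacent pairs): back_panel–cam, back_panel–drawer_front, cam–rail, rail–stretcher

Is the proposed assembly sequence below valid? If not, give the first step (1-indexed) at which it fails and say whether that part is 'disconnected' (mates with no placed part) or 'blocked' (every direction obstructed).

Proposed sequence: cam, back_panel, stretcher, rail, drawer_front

Invalid at step 3 (disconnected)

1. cam@(0, 0, 0) [+y clear] — {cam}
2. back_panel@(0, 0, 1) [+x clear] — {back_panel, cam}
3. stretcher@(0, 1, -1) — no placed neighbour ⇒ disconnected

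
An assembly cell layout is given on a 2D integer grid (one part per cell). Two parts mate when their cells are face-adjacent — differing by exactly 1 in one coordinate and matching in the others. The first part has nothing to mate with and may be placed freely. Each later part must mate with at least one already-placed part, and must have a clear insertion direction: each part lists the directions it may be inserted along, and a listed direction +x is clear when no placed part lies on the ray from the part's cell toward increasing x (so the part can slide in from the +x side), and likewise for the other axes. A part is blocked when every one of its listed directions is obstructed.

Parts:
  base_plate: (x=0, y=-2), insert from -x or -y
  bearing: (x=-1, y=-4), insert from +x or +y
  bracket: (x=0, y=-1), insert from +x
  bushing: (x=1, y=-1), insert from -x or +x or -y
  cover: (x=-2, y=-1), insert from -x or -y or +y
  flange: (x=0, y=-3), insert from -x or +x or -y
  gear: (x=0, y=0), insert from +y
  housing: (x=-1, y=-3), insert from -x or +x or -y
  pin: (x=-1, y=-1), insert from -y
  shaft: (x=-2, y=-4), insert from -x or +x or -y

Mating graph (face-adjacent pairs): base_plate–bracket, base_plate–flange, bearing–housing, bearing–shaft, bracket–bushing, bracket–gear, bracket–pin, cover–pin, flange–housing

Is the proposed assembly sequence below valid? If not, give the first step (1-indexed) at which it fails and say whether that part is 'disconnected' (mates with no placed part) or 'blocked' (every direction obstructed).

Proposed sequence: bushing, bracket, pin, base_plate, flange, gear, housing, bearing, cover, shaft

Invalid at step 2 (blocked)

1. bushing@(1, -1) [-x clear] — {bushing}
2. bracket@(0, -1) — +x all obstructed ⇒ blocked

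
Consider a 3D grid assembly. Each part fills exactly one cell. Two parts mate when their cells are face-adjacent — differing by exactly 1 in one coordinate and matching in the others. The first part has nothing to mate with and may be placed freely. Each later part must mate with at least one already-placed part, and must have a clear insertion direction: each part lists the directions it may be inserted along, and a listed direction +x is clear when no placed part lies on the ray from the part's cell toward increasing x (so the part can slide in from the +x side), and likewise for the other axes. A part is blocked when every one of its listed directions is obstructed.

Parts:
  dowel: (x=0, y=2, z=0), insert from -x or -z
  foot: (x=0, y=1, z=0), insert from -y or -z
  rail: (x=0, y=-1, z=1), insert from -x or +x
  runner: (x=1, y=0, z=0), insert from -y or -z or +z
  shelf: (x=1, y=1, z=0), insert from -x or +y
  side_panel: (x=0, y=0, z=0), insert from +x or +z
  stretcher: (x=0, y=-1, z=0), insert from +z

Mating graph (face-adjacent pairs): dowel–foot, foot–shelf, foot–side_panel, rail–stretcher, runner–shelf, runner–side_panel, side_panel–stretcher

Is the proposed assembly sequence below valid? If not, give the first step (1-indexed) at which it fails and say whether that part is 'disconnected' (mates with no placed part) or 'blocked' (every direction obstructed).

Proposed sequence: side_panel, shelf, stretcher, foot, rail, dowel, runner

Invalid at step 2 (disconnected)

1. side_panel@(0, 0, 0) [+x clear] — {side_panel}
2. shelf@(1, 1, 0) — no placed neighbour ⇒ disconnected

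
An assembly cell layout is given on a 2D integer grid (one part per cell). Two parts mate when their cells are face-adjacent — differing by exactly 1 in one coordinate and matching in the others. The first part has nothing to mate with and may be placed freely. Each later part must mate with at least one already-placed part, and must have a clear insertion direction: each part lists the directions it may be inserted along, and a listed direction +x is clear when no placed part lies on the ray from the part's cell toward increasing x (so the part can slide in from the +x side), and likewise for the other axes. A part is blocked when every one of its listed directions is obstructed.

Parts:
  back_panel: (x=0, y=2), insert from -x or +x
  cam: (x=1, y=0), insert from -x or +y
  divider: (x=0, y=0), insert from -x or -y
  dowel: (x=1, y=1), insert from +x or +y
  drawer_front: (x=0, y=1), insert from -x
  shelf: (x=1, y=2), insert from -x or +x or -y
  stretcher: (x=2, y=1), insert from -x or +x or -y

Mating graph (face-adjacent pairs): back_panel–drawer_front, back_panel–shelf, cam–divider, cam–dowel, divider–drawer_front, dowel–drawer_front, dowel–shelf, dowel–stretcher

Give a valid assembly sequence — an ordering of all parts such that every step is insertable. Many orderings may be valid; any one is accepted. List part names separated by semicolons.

stretcher; dowel; shelf; back_panel; drawer_front; cam; divider

1. stretcher@(2, 1) [-x clear] — {stretcher}
2. dowel@(1, 1) [+y clear] — {dowel, stretcher}
3. shelf@(1, 2) [-x clear] — {dowel, shelf, stretcher}
4. back_panel@(0, 2) [-x clear] — {back_panel, dowel, shelf, stretcher}
5. drawer_front@(0, 1) [-x clear] — {back_panel, dowel, drawer_front, shelf, stretcher}
6. cam@(1, 0) [-x clear] — {back_panel, cam, dowel, drawer_front, shelf, stretcher}
7. divider@(0, 0) [-x clear] — {back_panel, cam, divider, dowel, drawer_front, shelf, stretcher}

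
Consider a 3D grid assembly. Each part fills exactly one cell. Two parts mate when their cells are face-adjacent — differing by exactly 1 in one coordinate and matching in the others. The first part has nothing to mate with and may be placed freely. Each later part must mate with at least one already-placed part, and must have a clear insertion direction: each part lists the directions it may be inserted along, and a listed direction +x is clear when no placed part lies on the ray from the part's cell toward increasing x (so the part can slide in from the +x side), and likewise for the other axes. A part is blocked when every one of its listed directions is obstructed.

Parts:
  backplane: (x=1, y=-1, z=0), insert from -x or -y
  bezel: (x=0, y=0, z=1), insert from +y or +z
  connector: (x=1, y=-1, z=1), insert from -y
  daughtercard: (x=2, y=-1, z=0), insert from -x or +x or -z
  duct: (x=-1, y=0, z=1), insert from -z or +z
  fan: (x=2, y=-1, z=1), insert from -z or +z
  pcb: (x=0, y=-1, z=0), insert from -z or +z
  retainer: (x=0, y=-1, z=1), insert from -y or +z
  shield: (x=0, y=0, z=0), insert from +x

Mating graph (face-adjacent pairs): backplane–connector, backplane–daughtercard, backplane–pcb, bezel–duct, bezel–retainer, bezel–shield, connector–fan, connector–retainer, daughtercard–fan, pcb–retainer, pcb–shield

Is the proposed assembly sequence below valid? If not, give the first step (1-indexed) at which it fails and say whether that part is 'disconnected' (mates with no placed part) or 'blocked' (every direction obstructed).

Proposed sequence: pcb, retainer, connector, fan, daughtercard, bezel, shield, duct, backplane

Valid

1. pcb@(0, -1, 0) [-z clear] — {pcb}
2. retainer@(0, -1, 1) [-y clear] — {pcb, retainer}
3. connector@(1, -1, 1) [-y clear] — {connector, pcb, retainer}
4. fan@(2, -1, 1) [-z clear] — {connector, fan, pcb, retainer}
5. daughtercard@(2, -1, 0) [+x clear] — {connector, daughtercard, fan, pcb, retainer}
6. bezel@(0, 0, 1) [+y clear] — {bezel, connector, daughtercard, fan, pcb, retainer}
7. shield@(0, 0, 0) [+x clear] — {bezel, connector, daughtercard, fan, pcb, retainer, shield}
8. duct@(-1, 0, 1) [-z clear] — {bezel, connector, daughtercard, duct, fan, pcb, retainer, shield}
9. backplane@(1, -1, 0) [-y clear] — {backplane, bezel, connector, daughtercard, duct, fan, pcb, retainer, shield}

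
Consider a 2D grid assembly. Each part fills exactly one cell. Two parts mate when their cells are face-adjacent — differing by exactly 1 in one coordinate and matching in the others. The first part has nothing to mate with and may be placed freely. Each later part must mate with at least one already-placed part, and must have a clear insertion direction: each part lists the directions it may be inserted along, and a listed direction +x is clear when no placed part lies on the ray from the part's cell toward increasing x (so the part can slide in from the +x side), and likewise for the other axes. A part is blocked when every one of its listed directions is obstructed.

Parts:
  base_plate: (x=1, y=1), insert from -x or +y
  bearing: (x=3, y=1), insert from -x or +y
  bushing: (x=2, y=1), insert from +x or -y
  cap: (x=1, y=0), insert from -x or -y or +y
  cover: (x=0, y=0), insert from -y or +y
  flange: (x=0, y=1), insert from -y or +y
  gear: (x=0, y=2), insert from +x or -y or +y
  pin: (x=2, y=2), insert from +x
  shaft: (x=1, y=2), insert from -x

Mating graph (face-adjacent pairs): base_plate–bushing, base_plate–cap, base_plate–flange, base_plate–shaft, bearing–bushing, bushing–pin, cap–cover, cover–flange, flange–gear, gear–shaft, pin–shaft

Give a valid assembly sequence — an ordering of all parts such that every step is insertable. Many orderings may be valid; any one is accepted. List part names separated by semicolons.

1. pin@(2, 2) [+x clear] — {pin}
2. bushing@(2, 1) [+x clear] — {bushing, pin}
3. shaft@(1, 2) [-x clear] — {bushing, pin, shaft}
4. gear@(0, 2) [-y clear] — {bushing, gear, pin, shaft}
5. base_plate@(1, 1) [-x clear] — {base_plate, bushing, gear, pin, shaft}
6. flange@(0, 1) [-y clear] — {base_plate, bushing, flange, gear, pin, shaft}
7. cover@(0, 0) [-y clear] — {base_plate, bushing, cover, flange, gear, pin, shaft}
8. cap@(1, 0) [-y clear] — {base_plate, bushing, cap, cover, flange, gear, pin, shaft}
9. bearing@(3, 1) [+y clear] — {base_plate, bearing, bushing, cap, cover, flange, gear, pin, shaft}

pin; bushing; shaft; gear; base_plate; flange; cover; cap; bearing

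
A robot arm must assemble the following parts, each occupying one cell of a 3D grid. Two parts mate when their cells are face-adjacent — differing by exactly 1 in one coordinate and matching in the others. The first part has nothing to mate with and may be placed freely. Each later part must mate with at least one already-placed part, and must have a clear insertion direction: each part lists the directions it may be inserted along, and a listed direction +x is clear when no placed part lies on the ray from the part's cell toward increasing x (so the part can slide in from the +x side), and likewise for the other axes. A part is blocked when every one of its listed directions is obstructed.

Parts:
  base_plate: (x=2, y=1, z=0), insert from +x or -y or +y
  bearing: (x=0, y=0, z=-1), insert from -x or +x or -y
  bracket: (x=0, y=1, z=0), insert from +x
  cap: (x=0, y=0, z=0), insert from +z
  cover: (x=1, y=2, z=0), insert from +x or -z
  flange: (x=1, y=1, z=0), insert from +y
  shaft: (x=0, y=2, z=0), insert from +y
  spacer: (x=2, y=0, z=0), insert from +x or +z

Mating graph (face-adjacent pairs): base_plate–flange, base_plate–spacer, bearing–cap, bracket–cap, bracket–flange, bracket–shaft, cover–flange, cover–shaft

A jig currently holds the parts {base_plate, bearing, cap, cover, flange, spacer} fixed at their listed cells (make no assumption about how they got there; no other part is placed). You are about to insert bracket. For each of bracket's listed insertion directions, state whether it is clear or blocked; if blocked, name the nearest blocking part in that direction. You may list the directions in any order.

+x: blocked by flange

+x: nearest on ray is flange@(1, 1, 0) ⇒ blocked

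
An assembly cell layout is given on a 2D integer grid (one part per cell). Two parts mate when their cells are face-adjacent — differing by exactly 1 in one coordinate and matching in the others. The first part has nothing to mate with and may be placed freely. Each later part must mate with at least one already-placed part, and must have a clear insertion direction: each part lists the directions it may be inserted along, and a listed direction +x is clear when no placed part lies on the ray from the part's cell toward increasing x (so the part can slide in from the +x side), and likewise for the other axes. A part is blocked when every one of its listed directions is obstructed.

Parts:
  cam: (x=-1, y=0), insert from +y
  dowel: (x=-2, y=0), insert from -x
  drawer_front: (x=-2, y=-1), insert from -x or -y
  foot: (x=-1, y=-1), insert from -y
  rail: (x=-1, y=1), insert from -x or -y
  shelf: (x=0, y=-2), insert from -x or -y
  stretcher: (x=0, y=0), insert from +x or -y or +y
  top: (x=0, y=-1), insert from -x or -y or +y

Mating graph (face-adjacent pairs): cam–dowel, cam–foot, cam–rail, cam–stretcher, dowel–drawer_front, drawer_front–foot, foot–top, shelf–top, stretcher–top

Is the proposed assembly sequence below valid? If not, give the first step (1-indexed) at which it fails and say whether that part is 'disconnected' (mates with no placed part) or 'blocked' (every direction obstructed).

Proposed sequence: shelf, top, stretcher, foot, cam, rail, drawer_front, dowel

1. shelf@(0, -2) [-x clear] — {shelf}
2. top@(0, -1) [-x clear] — {shelf, top}
3. stretcher@(0, 0) [+x clear] — {shelf, stretcher, top}
4. foot@(-1, -1) [-y clear] — {foot, shelf, stretcher, top}
5. cam@(-1, 0) [+y clear] — {cam, foot, shelf, stretcher, top}
6. rail@(-1, 1) [-x clear] — {cam, foot, rail, shelf, stretcher, top}
7. drawer_front@(-2, -1) [-x clear] — {cam, drawer_front, foot, rail, shelf, stretcher, top}
8. dowel@(-2, 0) [-x clear] — {cam, dowel, drawer_front, foot, rail, shelf, stretcher, top}

Valid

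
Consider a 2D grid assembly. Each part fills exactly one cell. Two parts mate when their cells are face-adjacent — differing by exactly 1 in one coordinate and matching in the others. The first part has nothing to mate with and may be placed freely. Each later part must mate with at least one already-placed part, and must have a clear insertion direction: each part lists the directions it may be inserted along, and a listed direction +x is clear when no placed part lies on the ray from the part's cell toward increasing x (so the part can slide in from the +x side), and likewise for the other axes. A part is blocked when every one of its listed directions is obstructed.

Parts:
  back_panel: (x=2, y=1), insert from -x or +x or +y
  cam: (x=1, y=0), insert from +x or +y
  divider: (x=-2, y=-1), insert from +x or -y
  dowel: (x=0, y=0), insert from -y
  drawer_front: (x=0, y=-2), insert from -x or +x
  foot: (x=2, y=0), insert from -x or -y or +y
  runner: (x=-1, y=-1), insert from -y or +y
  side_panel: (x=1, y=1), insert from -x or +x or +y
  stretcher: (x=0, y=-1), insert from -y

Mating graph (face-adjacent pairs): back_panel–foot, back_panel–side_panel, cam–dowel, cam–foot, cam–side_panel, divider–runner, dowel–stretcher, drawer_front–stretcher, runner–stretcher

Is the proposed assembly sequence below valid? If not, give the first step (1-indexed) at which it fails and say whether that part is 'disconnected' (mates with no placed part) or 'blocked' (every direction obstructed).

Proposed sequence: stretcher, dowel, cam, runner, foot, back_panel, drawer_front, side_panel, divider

Invalid at step 2 (blocked)

1. stretcher@(0, -1) [-y clear] — {stretcher}
2. dowel@(0, 0) — -y all obstructed ⇒ blocked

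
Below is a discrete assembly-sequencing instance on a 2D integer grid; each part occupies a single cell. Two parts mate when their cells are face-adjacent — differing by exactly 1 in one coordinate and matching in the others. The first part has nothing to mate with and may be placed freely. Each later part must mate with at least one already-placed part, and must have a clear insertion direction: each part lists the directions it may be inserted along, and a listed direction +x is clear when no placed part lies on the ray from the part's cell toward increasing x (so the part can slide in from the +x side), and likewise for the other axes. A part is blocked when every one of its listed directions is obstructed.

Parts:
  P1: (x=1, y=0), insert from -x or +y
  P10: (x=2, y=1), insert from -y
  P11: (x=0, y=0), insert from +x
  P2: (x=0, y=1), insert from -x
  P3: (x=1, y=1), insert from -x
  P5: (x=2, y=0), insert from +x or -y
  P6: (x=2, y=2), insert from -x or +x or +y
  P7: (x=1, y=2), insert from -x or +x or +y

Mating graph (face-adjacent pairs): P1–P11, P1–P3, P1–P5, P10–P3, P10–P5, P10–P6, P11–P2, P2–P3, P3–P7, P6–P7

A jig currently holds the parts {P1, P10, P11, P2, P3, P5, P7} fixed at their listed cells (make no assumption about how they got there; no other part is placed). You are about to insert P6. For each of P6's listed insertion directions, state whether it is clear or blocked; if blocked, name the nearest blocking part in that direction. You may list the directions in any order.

+x: clear; +y: clear; -x: blocked by P7

-x: nearest on ray is P7@(1, 2) ⇒ blocked
+x: ray from P6(2, 2) has no placed part ⇒ clear
+y: ray from P6(2, 2) has no placed part ⇒ clear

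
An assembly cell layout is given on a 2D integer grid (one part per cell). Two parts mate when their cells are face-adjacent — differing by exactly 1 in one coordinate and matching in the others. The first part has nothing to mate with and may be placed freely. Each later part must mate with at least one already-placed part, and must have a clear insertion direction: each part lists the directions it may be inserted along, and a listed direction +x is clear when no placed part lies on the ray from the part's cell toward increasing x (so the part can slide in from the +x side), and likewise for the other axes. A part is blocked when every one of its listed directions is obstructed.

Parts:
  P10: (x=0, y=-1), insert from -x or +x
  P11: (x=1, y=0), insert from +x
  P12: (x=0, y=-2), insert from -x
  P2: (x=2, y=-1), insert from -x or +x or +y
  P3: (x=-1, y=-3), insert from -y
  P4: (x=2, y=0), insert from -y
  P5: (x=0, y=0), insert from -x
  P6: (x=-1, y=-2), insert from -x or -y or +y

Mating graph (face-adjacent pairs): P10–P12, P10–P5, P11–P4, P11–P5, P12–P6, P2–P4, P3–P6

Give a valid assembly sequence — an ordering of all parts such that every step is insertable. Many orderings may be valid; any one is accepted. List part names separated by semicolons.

P12; P6; P3; P10; P5; P11; P4; P2

1. P12@(0, -2) [-x clear] — {P12}
2. P6@(-1, -2) [-x clear] — {P12, P6}
3. P3@(-1, -3) [-y clear] — {P12, P3, P6}
4. P10@(0, -1) [-x clear] — {P10, P12, P3, P6}
5. P5@(0, 0) [-x clear] — {P10, P12, P3, P5, P6}
6. P11@(1, 0) [+x clear] — {P10, P11, P12, P3, P5, P6}
7. P4@(2, 0) [-y clear] — {P10, P11, P12, P3, P4, P5, P6}
8. P2@(2, -1) [+x clear] — {P10, P11, P12, P2, P3, P4, P5, P6}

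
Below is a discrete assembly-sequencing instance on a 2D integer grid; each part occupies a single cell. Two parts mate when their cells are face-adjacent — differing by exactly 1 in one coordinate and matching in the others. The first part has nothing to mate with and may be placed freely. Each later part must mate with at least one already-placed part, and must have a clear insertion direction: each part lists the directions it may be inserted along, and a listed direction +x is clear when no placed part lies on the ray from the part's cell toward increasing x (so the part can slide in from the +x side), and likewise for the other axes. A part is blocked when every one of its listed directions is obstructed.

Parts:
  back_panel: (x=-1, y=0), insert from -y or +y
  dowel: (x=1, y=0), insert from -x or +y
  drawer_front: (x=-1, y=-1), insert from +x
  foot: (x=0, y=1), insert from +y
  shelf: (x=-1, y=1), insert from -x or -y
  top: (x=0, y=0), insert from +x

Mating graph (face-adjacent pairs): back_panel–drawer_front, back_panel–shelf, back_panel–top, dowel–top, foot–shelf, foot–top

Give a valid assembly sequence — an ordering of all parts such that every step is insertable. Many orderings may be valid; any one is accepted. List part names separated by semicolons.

1. shelf@(-1, 1) [-x clear] — {shelf}
2. back_panel@(-1, 0) [-y clear] — {back_panel, shelf}
3. top@(0, 0) [+x clear] — {back_panel, shelf, top}
4. dowel@(1, 0) [+y clear] — {back_panel, dowel, shelf, top}
5. drawer_front@(-1, -1) [+x clear] — {back_panel, dowel, drawer_front, shelf, top}
6. foot@(0, 1) [+y clear] — {back_panel, dowel, drawer_front, foot, shelf, top}

shelf; back_panel; top; dowel; drawer_front; foot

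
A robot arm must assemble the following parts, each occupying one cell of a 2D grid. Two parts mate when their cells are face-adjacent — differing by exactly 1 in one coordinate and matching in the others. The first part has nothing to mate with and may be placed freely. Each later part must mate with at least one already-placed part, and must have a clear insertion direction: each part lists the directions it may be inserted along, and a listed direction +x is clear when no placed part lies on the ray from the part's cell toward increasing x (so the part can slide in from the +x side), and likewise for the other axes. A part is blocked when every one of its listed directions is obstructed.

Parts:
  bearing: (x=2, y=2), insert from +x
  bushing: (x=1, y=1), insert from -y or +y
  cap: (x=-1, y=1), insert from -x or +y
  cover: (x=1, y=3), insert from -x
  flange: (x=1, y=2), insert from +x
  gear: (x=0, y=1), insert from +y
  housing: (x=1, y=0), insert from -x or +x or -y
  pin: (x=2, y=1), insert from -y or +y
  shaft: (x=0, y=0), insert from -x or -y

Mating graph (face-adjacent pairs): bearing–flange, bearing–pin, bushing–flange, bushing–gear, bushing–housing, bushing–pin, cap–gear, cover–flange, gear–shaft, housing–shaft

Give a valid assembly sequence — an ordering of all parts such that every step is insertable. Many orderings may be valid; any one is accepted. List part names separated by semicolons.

shaft; housing; bushing; pin; flange; bearing; cover; gear; cap

1. shaft@(0, 0) [-x clear] — {shaft}
2. housing@(1, 0) [+x clear] — {housing, shaft}
3. bushing@(1, 1) [+y clear] — {bushing, housing, shaft}
4. pin@(2, 1) [-y clear] — {bushing, housing, pin, shaft}
5. flange@(1, 2) [+x clear] — {bushing, flange, housing, pin, shaft}
6. bearing@(2, 2) [+x clear] — {bearing, bushing, flange, housing, pin, shaft}
7. cover@(1, 3) [-x clear] — {bearing, bushing, cover, flange, housing, pin, shaft}
8. gear@(0, 1) [+y clear] — {bearing, bushing, cover, flange, gear, housing, pin, shaft}
9. cap@(-1, 1) [-x clear] — {bearing, bushing, cap, cover, flange, gear, housing, pin, shaft}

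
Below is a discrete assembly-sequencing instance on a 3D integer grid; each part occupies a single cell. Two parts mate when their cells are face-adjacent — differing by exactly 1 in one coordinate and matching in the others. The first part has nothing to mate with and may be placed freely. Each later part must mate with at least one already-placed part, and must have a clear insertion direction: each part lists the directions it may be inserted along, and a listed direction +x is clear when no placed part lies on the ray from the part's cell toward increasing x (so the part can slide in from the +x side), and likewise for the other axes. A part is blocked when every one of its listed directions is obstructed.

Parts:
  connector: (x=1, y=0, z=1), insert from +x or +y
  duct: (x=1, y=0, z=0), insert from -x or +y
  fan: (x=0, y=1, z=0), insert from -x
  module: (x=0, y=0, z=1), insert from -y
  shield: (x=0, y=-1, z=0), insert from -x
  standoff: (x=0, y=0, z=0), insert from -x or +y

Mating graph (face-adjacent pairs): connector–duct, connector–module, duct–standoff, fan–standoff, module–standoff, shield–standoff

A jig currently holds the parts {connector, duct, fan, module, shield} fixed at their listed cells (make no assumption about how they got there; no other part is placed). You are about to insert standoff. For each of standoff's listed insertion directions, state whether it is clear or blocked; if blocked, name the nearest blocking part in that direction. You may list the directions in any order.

+y: blocked by fan; -x: clear

-x: ray from standoff(0, 0, 0) has no placed part ⇒ clear
+y: nearest on ray is fan@(0, 1, 0) ⇒ blocked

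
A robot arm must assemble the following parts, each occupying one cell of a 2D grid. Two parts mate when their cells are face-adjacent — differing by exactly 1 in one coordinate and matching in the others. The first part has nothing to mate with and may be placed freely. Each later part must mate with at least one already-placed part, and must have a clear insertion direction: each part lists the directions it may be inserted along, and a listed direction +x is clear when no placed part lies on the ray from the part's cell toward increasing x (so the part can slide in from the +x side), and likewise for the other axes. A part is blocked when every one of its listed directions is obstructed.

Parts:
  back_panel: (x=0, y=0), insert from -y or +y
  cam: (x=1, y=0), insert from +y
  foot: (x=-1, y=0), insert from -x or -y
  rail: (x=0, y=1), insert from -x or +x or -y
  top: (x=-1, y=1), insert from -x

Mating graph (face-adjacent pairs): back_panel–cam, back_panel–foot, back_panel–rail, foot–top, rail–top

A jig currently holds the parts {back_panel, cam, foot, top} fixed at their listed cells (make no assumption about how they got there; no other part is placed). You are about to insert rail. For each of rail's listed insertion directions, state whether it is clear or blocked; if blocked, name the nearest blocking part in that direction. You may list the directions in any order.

+x: clear; -x: blocked by top; -y: blocked by back_panel

-x: nearest on ray is top@(-1, 1) ⇒ blocked
+x: ray from rail(0, 1) has no placed part ⇒ clear
-y: nearest on ray is back_panel@(0, 0) ⇒ blocked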